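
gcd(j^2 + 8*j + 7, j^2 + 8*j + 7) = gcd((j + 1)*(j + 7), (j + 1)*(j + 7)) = j^2 + 8*j + 7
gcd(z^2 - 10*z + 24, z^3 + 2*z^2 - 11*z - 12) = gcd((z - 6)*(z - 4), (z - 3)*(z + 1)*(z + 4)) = 1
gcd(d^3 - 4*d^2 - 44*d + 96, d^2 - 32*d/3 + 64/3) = d - 8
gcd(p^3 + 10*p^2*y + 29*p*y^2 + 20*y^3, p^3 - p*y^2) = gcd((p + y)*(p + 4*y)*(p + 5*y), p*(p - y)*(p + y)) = p + y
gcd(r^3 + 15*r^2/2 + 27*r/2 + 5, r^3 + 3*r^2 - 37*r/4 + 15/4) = r + 5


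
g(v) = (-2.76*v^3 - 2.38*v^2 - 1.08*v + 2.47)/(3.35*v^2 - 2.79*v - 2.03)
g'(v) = (2.79 - 6.7*v)*(-2.76*v^3 - 2.38*v^2 - 1.08*v + 2.47)/(3.35*v^2 - 2.79*v - 2.03)^2 + (-8.28*v^2 - 4.76*v - 1.08)/(3.35*v^2 - 2.79*v - 2.03) = (-9.246*v^4 + 15.4008*v^3 + 27.0666*v^2 - 6.88620000000001*v + 9.0837)/(11.2225*v^4 - 18.693*v^3 - 5.8169*v^2 + 11.3274*v + 4.1209)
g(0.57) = -0.23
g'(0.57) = 2.47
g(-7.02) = 4.64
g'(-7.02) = -0.79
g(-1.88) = 0.96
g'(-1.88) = -0.44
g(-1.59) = 0.85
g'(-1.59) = -0.28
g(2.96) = -4.89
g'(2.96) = -0.23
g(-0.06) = -1.37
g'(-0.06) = 2.80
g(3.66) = -5.17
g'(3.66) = -0.52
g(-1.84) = 0.94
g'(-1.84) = -0.42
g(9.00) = -9.06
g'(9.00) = -0.79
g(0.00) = -1.22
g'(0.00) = 2.20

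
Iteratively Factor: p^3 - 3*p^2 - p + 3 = (p - 3)*(p^2 - 1) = (p - 3)*(p + 1)*(p - 1)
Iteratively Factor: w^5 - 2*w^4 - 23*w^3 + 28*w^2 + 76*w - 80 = (w + 4)*(w^4 - 6*w^3 + w^2 + 24*w - 20) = (w + 2)*(w + 4)*(w^3 - 8*w^2 + 17*w - 10) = (w - 5)*(w + 2)*(w + 4)*(w^2 - 3*w + 2) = (w - 5)*(w - 1)*(w + 2)*(w + 4)*(w - 2)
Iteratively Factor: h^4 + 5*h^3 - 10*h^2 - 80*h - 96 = (h + 3)*(h^3 + 2*h^2 - 16*h - 32) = (h + 2)*(h + 3)*(h^2 - 16) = (h - 4)*(h + 2)*(h + 3)*(h + 4)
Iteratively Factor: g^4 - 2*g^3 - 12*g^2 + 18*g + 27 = (g + 1)*(g^3 - 3*g^2 - 9*g + 27) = (g + 1)*(g + 3)*(g^2 - 6*g + 9) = (g - 3)*(g + 1)*(g + 3)*(g - 3)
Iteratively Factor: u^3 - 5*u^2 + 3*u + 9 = (u + 1)*(u^2 - 6*u + 9) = (u - 3)*(u + 1)*(u - 3)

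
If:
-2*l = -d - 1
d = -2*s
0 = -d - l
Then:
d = -1/3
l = 1/3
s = 1/6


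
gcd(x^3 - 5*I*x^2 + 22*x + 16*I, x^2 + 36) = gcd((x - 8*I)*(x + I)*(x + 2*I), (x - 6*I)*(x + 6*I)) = 1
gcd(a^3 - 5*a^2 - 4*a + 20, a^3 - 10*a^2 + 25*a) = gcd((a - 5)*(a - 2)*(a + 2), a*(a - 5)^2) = a - 5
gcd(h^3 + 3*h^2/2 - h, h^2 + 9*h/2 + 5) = h + 2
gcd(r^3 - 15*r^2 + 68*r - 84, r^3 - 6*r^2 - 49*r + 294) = r^2 - 13*r + 42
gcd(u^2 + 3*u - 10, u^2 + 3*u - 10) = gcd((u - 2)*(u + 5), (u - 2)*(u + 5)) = u^2 + 3*u - 10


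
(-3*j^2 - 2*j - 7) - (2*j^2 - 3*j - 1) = -5*j^2 + j - 6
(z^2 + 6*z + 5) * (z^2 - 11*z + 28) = z^4 - 5*z^3 - 33*z^2 + 113*z + 140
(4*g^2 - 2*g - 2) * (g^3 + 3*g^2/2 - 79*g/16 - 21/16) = 4*g^5 + 4*g^4 - 99*g^3/4 + 13*g^2/8 + 25*g/2 + 21/8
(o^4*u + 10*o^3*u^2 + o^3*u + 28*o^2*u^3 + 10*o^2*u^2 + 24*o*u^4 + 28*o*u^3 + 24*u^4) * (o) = o^5*u + 10*o^4*u^2 + o^4*u + 28*o^3*u^3 + 10*o^3*u^2 + 24*o^2*u^4 + 28*o^2*u^3 + 24*o*u^4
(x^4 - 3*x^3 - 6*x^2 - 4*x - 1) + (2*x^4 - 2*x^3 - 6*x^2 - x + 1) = 3*x^4 - 5*x^3 - 12*x^2 - 5*x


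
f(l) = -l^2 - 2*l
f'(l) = -2*l - 2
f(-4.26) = -9.63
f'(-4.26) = 6.52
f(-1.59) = 0.65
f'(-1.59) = 1.18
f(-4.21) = -9.30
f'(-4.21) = 6.42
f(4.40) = -28.16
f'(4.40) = -10.80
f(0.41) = -0.99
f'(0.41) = -2.82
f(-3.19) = -3.80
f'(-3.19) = 4.38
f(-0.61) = 0.85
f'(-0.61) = -0.78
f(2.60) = -11.96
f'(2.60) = -7.20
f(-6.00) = -24.00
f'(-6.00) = 10.00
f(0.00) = 0.00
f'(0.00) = -2.00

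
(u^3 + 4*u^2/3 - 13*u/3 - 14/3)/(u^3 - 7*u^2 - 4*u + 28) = (3*u^2 + 10*u + 7)/(3*(u^2 - 5*u - 14))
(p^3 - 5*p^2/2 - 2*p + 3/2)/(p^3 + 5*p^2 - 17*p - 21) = (p - 1/2)/(p + 7)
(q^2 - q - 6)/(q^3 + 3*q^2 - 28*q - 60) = (q - 3)/(q^2 + q - 30)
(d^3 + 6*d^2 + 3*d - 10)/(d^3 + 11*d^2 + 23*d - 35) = (d + 2)/(d + 7)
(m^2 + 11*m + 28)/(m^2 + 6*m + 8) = (m + 7)/(m + 2)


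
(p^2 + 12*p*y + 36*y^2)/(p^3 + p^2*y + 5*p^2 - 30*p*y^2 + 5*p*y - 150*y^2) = (-p - 6*y)/(-p^2 + 5*p*y - 5*p + 25*y)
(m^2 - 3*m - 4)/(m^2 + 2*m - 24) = (m + 1)/(m + 6)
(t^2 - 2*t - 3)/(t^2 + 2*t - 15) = (t + 1)/(t + 5)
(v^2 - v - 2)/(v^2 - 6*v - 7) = (v - 2)/(v - 7)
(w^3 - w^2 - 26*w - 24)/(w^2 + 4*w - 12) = (w^3 - w^2 - 26*w - 24)/(w^2 + 4*w - 12)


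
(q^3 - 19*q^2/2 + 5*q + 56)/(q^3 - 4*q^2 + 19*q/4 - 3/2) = 2*(2*q^3 - 19*q^2 + 10*q + 112)/(4*q^3 - 16*q^2 + 19*q - 6)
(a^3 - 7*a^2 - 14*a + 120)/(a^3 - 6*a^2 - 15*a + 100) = (a - 6)/(a - 5)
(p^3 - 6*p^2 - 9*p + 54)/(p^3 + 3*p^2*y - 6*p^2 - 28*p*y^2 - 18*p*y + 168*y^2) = (9 - p^2)/(-p^2 - 3*p*y + 28*y^2)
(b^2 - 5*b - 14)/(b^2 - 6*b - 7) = (b + 2)/(b + 1)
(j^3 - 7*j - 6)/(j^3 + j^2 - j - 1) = (j^2 - j - 6)/(j^2 - 1)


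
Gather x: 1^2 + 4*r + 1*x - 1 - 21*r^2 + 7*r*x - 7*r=-21*r^2 - 3*r + x*(7*r + 1)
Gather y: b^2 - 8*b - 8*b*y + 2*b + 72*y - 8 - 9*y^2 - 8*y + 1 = b^2 - 6*b - 9*y^2 + y*(64 - 8*b) - 7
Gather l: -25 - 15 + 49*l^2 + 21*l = 49*l^2 + 21*l - 40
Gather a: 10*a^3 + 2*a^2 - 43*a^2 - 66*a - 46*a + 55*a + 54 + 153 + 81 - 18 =10*a^3 - 41*a^2 - 57*a + 270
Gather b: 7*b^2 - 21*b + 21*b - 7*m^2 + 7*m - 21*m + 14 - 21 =7*b^2 - 7*m^2 - 14*m - 7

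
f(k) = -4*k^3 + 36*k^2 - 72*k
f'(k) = -12*k^2 + 72*k - 72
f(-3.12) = 696.56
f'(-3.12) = -413.45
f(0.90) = -38.56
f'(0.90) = -16.92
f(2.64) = -12.77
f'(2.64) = 34.44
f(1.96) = -32.94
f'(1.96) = 23.02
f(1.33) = -41.49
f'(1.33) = 2.53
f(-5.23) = 1933.49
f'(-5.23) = -776.79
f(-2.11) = 349.77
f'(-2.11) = -277.35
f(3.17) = 6.10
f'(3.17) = 35.65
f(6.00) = 0.00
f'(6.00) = -72.00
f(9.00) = -648.00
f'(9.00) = -396.00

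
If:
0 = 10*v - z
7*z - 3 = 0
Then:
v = 3/70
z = 3/7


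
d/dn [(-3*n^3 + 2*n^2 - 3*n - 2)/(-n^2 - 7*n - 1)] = (3*n^4 + 42*n^3 - 8*n^2 - 8*n - 11)/(n^4 + 14*n^3 + 51*n^2 + 14*n + 1)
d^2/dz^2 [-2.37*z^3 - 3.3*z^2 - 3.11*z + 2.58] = -14.22*z - 6.6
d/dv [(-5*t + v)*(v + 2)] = -5*t + 2*v + 2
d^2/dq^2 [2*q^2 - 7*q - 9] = 4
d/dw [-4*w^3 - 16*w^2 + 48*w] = -12*w^2 - 32*w + 48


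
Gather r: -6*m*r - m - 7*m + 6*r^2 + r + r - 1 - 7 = -8*m + 6*r^2 + r*(2 - 6*m) - 8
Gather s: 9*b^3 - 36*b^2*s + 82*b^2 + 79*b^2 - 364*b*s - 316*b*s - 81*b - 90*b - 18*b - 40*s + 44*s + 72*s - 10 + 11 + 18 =9*b^3 + 161*b^2 - 189*b + s*(-36*b^2 - 680*b + 76) + 19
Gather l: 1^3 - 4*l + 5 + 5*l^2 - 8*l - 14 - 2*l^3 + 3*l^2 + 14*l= -2*l^3 + 8*l^2 + 2*l - 8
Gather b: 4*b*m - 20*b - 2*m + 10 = b*(4*m - 20) - 2*m + 10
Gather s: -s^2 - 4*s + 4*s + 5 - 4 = 1 - s^2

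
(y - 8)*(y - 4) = y^2 - 12*y + 32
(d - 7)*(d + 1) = d^2 - 6*d - 7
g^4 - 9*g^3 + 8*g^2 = g^2*(g - 8)*(g - 1)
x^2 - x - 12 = (x - 4)*(x + 3)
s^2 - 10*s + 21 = (s - 7)*(s - 3)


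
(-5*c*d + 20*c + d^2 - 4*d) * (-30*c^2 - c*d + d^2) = 150*c^3*d - 600*c^3 - 25*c^2*d^2 + 100*c^2*d - 6*c*d^3 + 24*c*d^2 + d^4 - 4*d^3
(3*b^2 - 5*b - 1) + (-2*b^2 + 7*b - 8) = b^2 + 2*b - 9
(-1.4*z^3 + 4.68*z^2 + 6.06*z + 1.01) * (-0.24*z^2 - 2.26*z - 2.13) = 0.336*z^5 + 2.0408*z^4 - 9.0492*z^3 - 23.9064*z^2 - 15.1904*z - 2.1513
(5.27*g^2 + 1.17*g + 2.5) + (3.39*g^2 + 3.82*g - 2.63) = 8.66*g^2 + 4.99*g - 0.13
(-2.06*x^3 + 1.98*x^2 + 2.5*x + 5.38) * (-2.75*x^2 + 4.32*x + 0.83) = 5.665*x^5 - 14.3442*x^4 - 0.0311999999999983*x^3 - 2.3516*x^2 + 25.3166*x + 4.4654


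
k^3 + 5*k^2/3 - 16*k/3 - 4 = (k - 2)*(k + 2/3)*(k + 3)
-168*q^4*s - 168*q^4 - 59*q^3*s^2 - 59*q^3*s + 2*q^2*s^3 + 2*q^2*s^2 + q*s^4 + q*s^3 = (-8*q + s)*(3*q + s)*(7*q + s)*(q*s + q)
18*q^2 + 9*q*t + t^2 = (3*q + t)*(6*q + t)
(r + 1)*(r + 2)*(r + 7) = r^3 + 10*r^2 + 23*r + 14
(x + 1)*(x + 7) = x^2 + 8*x + 7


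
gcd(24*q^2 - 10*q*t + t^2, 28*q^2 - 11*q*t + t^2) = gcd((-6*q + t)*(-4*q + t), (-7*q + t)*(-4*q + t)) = 4*q - t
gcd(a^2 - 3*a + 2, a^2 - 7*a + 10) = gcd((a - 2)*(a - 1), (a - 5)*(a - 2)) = a - 2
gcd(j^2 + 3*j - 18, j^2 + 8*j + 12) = j + 6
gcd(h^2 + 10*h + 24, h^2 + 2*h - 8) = h + 4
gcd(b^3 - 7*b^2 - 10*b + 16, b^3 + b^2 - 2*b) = b^2 + b - 2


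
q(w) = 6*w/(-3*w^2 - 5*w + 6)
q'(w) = 6*w*(6*w + 5)/(-3*w^2 - 5*w + 6)^2 + 6/(-3*w^2 - 5*w + 6)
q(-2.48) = 290.62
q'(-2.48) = 55964.36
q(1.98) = -0.76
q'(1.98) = 0.43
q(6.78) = -0.25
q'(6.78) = 0.03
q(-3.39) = 1.76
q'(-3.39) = 1.83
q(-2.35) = -11.92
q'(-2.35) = 96.84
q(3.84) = -0.40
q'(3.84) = 0.09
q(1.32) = -1.36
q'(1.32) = 1.98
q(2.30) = -0.65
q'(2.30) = 0.29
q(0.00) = 0.00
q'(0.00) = 1.00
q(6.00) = -0.27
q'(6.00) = 0.04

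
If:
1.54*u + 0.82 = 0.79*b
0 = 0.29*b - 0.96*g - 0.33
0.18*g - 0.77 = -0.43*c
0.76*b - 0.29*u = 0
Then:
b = -0.25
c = 1.97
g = -0.42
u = -0.66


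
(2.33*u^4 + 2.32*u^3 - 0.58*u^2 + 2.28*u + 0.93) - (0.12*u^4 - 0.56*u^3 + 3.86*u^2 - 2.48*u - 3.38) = 2.21*u^4 + 2.88*u^3 - 4.44*u^2 + 4.76*u + 4.31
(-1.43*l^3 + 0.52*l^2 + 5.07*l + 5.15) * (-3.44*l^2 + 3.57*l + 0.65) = 4.9192*l^5 - 6.8939*l^4 - 16.5139*l^3 + 0.721900000000002*l^2 + 21.681*l + 3.3475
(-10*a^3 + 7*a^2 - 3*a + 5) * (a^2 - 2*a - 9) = -10*a^5 + 27*a^4 + 73*a^3 - 52*a^2 + 17*a - 45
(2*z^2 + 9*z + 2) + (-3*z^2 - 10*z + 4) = -z^2 - z + 6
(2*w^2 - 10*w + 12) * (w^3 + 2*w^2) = 2*w^5 - 6*w^4 - 8*w^3 + 24*w^2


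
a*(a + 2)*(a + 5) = a^3 + 7*a^2 + 10*a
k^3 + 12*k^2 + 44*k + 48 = (k + 2)*(k + 4)*(k + 6)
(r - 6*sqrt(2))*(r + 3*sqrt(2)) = r^2 - 3*sqrt(2)*r - 36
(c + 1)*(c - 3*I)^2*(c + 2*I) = c^4 + c^3 - 4*I*c^3 + 3*c^2 - 4*I*c^2 + 3*c - 18*I*c - 18*I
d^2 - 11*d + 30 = (d - 6)*(d - 5)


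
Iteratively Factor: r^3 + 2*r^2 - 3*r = (r - 1)*(r^2 + 3*r) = r*(r - 1)*(r + 3)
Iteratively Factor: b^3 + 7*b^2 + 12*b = (b)*(b^2 + 7*b + 12) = b*(b + 4)*(b + 3)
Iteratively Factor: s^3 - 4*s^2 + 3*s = (s - 1)*(s^2 - 3*s) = (s - 3)*(s - 1)*(s)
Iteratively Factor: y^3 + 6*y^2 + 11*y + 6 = (y + 1)*(y^2 + 5*y + 6) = (y + 1)*(y + 3)*(y + 2)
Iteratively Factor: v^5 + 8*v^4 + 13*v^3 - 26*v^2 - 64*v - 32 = (v + 4)*(v^4 + 4*v^3 - 3*v^2 - 14*v - 8) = (v + 1)*(v + 4)*(v^3 + 3*v^2 - 6*v - 8) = (v + 1)*(v + 4)^2*(v^2 - v - 2) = (v + 1)^2*(v + 4)^2*(v - 2)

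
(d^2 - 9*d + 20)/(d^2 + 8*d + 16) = (d^2 - 9*d + 20)/(d^2 + 8*d + 16)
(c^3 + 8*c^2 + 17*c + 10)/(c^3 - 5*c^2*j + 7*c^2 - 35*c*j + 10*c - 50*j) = (c + 1)/(c - 5*j)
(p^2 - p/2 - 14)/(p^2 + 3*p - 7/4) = 2*(p - 4)/(2*p - 1)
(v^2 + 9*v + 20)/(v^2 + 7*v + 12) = (v + 5)/(v + 3)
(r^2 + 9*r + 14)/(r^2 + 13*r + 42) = (r + 2)/(r + 6)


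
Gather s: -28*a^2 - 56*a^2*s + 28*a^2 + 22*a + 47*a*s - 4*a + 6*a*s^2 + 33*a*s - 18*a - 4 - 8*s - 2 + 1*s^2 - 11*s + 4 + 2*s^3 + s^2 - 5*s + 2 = 2*s^3 + s^2*(6*a + 2) + s*(-56*a^2 + 80*a - 24)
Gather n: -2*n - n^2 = -n^2 - 2*n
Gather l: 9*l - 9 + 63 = 9*l + 54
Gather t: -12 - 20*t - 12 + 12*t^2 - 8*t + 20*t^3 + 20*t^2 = 20*t^3 + 32*t^2 - 28*t - 24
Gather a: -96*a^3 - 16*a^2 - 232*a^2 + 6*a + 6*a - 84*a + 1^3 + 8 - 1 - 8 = -96*a^3 - 248*a^2 - 72*a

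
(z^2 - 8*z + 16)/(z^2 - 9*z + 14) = (z^2 - 8*z + 16)/(z^2 - 9*z + 14)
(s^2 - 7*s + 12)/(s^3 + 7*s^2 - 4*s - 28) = (s^2 - 7*s + 12)/(s^3 + 7*s^2 - 4*s - 28)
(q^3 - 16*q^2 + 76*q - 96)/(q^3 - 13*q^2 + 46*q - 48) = (q - 6)/(q - 3)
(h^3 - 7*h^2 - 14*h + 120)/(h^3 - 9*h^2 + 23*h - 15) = (h^2 - 2*h - 24)/(h^2 - 4*h + 3)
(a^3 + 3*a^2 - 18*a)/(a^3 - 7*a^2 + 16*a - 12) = a*(a + 6)/(a^2 - 4*a + 4)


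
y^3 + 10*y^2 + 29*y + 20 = (y + 1)*(y + 4)*(y + 5)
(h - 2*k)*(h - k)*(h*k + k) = h^3*k - 3*h^2*k^2 + h^2*k + 2*h*k^3 - 3*h*k^2 + 2*k^3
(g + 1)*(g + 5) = g^2 + 6*g + 5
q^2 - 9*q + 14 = (q - 7)*(q - 2)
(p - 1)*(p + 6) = p^2 + 5*p - 6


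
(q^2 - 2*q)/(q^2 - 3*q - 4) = q*(2 - q)/(-q^2 + 3*q + 4)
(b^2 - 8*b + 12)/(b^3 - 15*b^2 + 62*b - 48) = (b - 2)/(b^2 - 9*b + 8)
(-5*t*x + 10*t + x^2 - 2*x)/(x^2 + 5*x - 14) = (-5*t + x)/(x + 7)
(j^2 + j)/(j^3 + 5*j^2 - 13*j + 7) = j*(j + 1)/(j^3 + 5*j^2 - 13*j + 7)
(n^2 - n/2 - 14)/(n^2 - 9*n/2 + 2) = (2*n + 7)/(2*n - 1)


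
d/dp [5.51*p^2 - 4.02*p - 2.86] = 11.02*p - 4.02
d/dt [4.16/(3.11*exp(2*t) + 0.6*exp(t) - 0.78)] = (-25.8752*exp(t) - 2.496)*exp(t)/(3.11*exp(2*t) + 0.6*exp(t) - 0.78)^2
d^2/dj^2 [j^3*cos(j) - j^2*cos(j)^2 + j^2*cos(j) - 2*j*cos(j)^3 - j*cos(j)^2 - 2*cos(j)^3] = -j^3*cos(j) - 6*j^2*sin(j) - j^2*cos(j) + 2*j^2*cos(2*j) - 4*j*sin(j) + 4*j*sin(2*j) + 15*j*cos(j)/2 + 2*j*cos(2*j) + 9*j*cos(3*j)/2 + 3*sin(j) + 2*sin(2*j) + 3*sin(3*j) + 7*cos(j)/2 - cos(2*j) + 9*cos(3*j)/2 - 1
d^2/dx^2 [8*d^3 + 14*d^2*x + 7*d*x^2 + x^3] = 14*d + 6*x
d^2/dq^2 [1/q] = 2/q^3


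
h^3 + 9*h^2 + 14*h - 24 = (h - 1)*(h + 4)*(h + 6)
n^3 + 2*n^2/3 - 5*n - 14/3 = (n - 7/3)*(n + 1)*(n + 2)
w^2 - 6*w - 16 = (w - 8)*(w + 2)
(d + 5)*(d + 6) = d^2 + 11*d + 30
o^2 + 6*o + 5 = (o + 1)*(o + 5)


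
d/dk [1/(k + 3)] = -1/(k + 3)^2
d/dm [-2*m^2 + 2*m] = 2 - 4*m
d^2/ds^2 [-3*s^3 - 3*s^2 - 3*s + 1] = -18*s - 6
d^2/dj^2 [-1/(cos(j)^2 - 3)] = 2*(2*sin(j)^4 - 7*sin(j)^2 + 2)/(cos(j)^2 - 3)^3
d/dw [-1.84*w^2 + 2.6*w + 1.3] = 2.6 - 3.68*w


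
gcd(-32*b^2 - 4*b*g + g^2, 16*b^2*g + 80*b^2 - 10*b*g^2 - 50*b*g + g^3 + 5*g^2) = 8*b - g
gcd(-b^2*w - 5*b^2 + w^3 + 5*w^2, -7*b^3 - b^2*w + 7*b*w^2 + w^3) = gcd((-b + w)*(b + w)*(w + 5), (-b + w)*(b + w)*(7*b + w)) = -b^2 + w^2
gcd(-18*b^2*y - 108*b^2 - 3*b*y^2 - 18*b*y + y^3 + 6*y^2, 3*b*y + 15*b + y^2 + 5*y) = 3*b + y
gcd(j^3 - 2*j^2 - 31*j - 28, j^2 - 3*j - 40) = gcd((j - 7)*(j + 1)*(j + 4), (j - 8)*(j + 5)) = 1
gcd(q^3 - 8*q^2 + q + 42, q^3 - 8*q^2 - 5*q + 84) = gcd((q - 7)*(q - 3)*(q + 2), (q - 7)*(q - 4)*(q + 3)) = q - 7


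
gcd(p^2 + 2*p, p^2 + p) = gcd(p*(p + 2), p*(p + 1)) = p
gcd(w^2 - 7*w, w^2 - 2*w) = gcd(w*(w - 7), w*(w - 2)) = w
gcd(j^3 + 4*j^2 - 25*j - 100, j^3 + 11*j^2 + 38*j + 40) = j^2 + 9*j + 20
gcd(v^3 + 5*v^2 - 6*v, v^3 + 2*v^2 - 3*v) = v^2 - v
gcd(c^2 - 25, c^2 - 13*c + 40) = c - 5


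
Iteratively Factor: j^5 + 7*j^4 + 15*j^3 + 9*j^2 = (j + 3)*(j^4 + 4*j^3 + 3*j^2) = (j + 1)*(j + 3)*(j^3 + 3*j^2) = j*(j + 1)*(j + 3)*(j^2 + 3*j) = j^2*(j + 1)*(j + 3)*(j + 3)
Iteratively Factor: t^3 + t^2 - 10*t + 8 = (t + 4)*(t^2 - 3*t + 2) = (t - 2)*(t + 4)*(t - 1)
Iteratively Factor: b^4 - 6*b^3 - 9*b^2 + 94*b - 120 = (b - 3)*(b^3 - 3*b^2 - 18*b + 40) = (b - 3)*(b - 2)*(b^2 - b - 20) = (b - 3)*(b - 2)*(b + 4)*(b - 5)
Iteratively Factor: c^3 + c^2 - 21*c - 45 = (c + 3)*(c^2 - 2*c - 15) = (c + 3)^2*(c - 5)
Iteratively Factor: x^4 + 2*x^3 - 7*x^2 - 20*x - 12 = (x + 2)*(x^3 - 7*x - 6) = (x - 3)*(x + 2)*(x^2 + 3*x + 2) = (x - 3)*(x + 1)*(x + 2)*(x + 2)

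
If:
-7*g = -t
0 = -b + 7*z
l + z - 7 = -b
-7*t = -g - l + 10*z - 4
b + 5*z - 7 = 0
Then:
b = 49/12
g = 1/96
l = 7/3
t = 7/96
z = 7/12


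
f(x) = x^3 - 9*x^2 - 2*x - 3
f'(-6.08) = 218.34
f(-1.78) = -33.60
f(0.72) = -8.73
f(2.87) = -59.23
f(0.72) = -8.73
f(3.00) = -63.00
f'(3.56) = -28.06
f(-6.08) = -548.29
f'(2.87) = -28.95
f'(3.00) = -29.00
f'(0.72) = -13.40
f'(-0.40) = 5.68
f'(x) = 3*x^2 - 18*x - 2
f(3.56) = -79.06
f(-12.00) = -3003.00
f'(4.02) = -25.88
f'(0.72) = -13.40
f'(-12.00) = 646.00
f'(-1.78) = 39.55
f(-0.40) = -3.70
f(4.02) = -91.52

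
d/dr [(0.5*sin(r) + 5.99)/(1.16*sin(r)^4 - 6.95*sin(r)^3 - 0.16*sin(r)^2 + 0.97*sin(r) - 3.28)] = (-1.74*sin(r)^4 - 20.8436*sin(r)^3 + 124.9715*sin(r)^2 + 1.9168*sin(r) - 7.4503)*cos(r)/(1.3456*sin(r)^8 - 16.124*sin(r)^7 + 47.9313*sin(r)^6 + 4.4744*sin(r)^5 - 21.067*sin(r)^4 + 45.2816*sin(r)^3 + 1.9905*sin(r)^2 - 6.3632*sin(r) + 10.7584)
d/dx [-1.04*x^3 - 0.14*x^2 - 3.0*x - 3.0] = -3.12*x^2 - 0.28*x - 3.0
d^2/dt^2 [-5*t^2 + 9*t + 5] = -10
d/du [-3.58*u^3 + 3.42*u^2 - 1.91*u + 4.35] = -10.74*u^2 + 6.84*u - 1.91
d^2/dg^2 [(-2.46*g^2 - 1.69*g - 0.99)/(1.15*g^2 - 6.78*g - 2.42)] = (3.5527136788005e-15*g^4 - 42.83129*g^3 - 48.93273*g^2 + 18.09456*g - 69.883572)/(1.520875*g^6 - 26.89965*g^5 + 148.98963*g^4 - 198.453312*g^3 - 313.526004*g^2 - 119.119176*g - 14.172488)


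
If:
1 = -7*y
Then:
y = -1/7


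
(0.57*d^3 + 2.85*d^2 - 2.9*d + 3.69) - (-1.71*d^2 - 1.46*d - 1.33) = 0.57*d^3 + 4.56*d^2 - 1.44*d + 5.02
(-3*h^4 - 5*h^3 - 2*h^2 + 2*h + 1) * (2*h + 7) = -6*h^5 - 31*h^4 - 39*h^3 - 10*h^2 + 16*h + 7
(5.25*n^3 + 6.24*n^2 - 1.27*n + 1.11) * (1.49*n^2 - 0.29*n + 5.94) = 7.8225*n^5 + 7.7751*n^4 + 27.4831*n^3 + 39.0878*n^2 - 7.8657*n + 6.5934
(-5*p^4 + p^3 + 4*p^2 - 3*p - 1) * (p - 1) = -5*p^5 + 6*p^4 + 3*p^3 - 7*p^2 + 2*p + 1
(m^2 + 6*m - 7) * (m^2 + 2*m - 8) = m^4 + 8*m^3 - 3*m^2 - 62*m + 56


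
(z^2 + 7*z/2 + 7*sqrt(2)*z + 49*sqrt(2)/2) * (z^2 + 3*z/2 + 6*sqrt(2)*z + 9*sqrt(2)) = z^4 + 5*z^3 + 13*sqrt(2)*z^3 + 357*z^2/4 + 65*sqrt(2)*z^2 + 273*sqrt(2)*z/4 + 420*z + 441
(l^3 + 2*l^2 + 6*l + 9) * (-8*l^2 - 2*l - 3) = -8*l^5 - 18*l^4 - 55*l^3 - 90*l^2 - 36*l - 27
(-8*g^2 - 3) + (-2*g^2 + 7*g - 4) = -10*g^2 + 7*g - 7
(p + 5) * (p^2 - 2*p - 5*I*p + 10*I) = p^3 + 3*p^2 - 5*I*p^2 - 10*p - 15*I*p + 50*I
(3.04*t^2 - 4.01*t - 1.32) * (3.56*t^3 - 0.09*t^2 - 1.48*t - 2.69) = 10.8224*t^5 - 14.5492*t^4 - 8.8375*t^3 - 2.124*t^2 + 12.7405*t + 3.5508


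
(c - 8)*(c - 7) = c^2 - 15*c + 56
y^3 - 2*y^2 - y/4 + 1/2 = (y - 2)*(y - 1/2)*(y + 1/2)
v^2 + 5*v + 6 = (v + 2)*(v + 3)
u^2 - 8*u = u*(u - 8)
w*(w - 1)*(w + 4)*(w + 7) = w^4 + 10*w^3 + 17*w^2 - 28*w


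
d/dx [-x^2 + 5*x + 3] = 5 - 2*x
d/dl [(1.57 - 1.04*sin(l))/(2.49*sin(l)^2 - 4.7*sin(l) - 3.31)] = (2.5896*sin(l)^2 - 7.8186*sin(l) + 10.8214)*cos(l)/(6.2001*sin(l)^4 - 23.406*sin(l)^3 + 5.6062*sin(l)^2 + 31.114*sin(l) + 10.9561)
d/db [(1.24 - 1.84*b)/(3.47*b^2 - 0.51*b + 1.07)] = (6.3848*b^2 - 8.6056*b - 1.3364)/(12.0409*b^4 - 3.5394*b^3 + 7.6859*b^2 - 1.0914*b + 1.1449)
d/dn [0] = 0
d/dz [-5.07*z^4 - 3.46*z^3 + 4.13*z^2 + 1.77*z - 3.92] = -20.28*z^3 - 10.38*z^2 + 8.26*z + 1.77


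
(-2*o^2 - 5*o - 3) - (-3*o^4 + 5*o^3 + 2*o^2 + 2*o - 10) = 3*o^4 - 5*o^3 - 4*o^2 - 7*o + 7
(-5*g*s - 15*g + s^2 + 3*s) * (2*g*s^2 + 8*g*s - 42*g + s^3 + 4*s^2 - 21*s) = -10*g^2*s^3 - 70*g^2*s^2 + 90*g^2*s + 630*g^2 - 3*g*s^4 - 21*g*s^3 + 27*g*s^2 + 189*g*s + s^5 + 7*s^4 - 9*s^3 - 63*s^2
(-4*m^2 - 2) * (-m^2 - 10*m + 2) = 4*m^4 + 40*m^3 - 6*m^2 + 20*m - 4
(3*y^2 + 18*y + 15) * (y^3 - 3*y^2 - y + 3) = 3*y^5 + 9*y^4 - 42*y^3 - 54*y^2 + 39*y + 45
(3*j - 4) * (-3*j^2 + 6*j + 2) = -9*j^3 + 30*j^2 - 18*j - 8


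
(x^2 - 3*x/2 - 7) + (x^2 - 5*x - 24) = 2*x^2 - 13*x/2 - 31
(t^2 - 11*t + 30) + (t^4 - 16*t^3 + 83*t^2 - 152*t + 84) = t^4 - 16*t^3 + 84*t^2 - 163*t + 114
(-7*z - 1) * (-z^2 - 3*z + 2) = 7*z^3 + 22*z^2 - 11*z - 2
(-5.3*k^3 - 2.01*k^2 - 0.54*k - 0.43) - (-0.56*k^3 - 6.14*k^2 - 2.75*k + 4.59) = -4.74*k^3 + 4.13*k^2 + 2.21*k - 5.02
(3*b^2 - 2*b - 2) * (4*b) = 12*b^3 - 8*b^2 - 8*b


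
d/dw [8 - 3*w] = -3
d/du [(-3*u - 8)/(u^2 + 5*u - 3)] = (3*u^2 + 16*u + 49)/(u^4 + 10*u^3 + 19*u^2 - 30*u + 9)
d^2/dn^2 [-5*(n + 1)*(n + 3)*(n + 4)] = -30*n - 80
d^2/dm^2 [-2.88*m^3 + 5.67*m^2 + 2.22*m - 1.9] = 11.34 - 17.28*m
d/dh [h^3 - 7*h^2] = h*(3*h - 14)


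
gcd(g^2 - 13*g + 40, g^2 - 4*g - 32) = g - 8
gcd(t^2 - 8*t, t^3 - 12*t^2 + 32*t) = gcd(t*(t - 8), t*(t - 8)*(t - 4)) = t^2 - 8*t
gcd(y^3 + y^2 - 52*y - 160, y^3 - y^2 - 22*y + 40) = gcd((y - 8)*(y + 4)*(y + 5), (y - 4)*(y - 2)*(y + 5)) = y + 5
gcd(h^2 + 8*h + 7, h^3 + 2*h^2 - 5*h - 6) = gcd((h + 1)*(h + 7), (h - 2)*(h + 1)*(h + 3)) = h + 1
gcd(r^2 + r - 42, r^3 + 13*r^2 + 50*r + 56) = r + 7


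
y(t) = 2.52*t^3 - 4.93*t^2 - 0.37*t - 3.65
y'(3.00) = 38.09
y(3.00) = 18.91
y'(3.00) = 38.09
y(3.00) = 18.91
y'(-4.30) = 181.81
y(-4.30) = -293.57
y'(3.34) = 51.03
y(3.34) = 34.01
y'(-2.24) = 59.65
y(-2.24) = -55.88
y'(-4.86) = 226.11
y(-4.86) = -407.57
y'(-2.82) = 87.56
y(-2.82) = -98.32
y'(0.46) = -3.31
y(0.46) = -4.62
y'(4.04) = 83.19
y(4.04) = 80.56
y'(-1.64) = 36.13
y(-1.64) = -27.42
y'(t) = 7.56*t^2 - 9.86*t - 0.37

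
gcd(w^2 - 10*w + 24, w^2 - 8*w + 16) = w - 4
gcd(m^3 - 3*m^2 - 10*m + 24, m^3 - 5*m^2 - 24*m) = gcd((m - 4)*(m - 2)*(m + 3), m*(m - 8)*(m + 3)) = m + 3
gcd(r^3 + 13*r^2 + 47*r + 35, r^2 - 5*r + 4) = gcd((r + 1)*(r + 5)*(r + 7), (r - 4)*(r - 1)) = 1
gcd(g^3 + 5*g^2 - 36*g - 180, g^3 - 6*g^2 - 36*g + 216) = g^2 - 36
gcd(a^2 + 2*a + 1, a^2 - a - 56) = 1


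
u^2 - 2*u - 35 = (u - 7)*(u + 5)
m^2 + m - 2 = (m - 1)*(m + 2)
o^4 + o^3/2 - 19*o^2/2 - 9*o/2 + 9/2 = (o - 3)*(o - 1/2)*(o + 1)*(o + 3)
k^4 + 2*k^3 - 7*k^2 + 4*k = k*(k - 1)^2*(k + 4)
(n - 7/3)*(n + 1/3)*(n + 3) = n^3 + n^2 - 61*n/9 - 7/3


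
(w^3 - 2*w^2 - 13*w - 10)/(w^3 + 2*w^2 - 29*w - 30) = (w + 2)/(w + 6)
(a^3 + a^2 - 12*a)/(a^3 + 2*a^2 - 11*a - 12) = a/(a + 1)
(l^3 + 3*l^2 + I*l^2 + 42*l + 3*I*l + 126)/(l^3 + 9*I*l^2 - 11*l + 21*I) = (l^2 + l*(3 - 6*I) - 18*I)/(l^2 + 2*I*l + 3)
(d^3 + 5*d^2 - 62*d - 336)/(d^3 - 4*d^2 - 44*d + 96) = (d + 7)/(d - 2)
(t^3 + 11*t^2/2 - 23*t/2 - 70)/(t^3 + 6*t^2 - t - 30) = (t^2 + t/2 - 14)/(t^2 + t - 6)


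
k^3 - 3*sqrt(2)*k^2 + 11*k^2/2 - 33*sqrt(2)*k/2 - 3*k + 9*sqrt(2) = (k - 1/2)*(k + 6)*(k - 3*sqrt(2))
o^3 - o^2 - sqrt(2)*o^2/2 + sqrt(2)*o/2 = o*(o - 1)*(o - sqrt(2)/2)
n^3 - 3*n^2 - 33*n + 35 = (n - 7)*(n - 1)*(n + 5)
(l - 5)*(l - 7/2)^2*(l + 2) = l^4 - 10*l^3 + 93*l^2/4 + 133*l/4 - 245/2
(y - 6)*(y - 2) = y^2 - 8*y + 12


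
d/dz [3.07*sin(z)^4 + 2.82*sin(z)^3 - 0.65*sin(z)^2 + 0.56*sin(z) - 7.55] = (12.28*sin(z)^3 + 8.46*sin(z)^2 - 1.3*sin(z) + 0.56)*cos(z)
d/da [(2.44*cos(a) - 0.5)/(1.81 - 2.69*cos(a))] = -3.0714*sin(a)/(2.69*cos(a) - 1.81)^2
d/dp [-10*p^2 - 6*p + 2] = -20*p - 6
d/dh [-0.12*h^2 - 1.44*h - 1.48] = -0.24*h - 1.44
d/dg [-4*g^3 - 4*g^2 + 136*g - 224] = -12*g^2 - 8*g + 136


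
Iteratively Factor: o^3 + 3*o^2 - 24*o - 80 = (o + 4)*(o^2 - o - 20) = (o - 5)*(o + 4)*(o + 4)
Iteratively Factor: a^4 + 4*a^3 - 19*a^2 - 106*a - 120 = (a + 4)*(a^3 - 19*a - 30) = (a - 5)*(a + 4)*(a^2 + 5*a + 6) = (a - 5)*(a + 3)*(a + 4)*(a + 2)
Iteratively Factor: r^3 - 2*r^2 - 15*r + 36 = (r - 3)*(r^2 + r - 12) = (r - 3)^2*(r + 4)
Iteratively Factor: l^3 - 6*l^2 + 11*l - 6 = (l - 1)*(l^2 - 5*l + 6) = (l - 2)*(l - 1)*(l - 3)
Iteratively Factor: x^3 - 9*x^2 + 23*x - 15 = (x - 5)*(x^2 - 4*x + 3) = (x - 5)*(x - 1)*(x - 3)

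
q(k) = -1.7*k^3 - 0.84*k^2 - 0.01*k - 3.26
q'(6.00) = -193.69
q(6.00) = -400.76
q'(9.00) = -428.23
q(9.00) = -1310.69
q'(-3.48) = -55.93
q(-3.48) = 58.25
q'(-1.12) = -4.53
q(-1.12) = -1.91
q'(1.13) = -8.42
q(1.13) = -6.80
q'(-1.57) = -9.94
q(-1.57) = 1.26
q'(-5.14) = -126.11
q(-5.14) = 205.45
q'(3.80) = -80.04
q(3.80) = -108.71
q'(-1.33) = -6.80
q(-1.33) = -0.73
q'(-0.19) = 0.13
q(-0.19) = -3.28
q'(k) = -5.1*k^2 - 1.68*k - 0.01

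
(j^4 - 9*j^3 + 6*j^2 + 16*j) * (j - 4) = j^5 - 13*j^4 + 42*j^3 - 8*j^2 - 64*j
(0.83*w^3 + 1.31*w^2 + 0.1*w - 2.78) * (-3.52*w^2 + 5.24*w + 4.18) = -2.9216*w^5 - 0.262*w^4 + 9.9818*w^3 + 15.7854*w^2 - 14.1492*w - 11.6204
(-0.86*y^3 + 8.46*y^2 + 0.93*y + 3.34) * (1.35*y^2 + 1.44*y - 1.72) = -1.161*y^5 + 10.1826*y^4 + 14.9171*y^3 - 8.703*y^2 + 3.21*y - 5.7448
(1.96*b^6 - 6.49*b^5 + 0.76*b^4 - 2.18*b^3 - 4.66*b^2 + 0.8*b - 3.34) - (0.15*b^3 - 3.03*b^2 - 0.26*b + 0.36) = 1.96*b^6 - 6.49*b^5 + 0.76*b^4 - 2.33*b^3 - 1.63*b^2 + 1.06*b - 3.7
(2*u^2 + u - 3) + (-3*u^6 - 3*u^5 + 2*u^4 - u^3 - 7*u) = -3*u^6 - 3*u^5 + 2*u^4 - u^3 + 2*u^2 - 6*u - 3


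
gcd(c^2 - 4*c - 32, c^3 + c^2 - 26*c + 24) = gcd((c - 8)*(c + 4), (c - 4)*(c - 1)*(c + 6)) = 1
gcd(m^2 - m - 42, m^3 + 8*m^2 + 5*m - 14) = 1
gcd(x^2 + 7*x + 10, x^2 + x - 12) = 1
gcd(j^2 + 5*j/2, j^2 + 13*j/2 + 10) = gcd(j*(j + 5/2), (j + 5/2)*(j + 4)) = j + 5/2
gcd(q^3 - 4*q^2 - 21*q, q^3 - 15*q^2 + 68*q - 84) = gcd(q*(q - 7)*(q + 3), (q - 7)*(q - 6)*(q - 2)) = q - 7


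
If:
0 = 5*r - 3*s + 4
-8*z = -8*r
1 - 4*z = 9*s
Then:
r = -11/19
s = 7/19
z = -11/19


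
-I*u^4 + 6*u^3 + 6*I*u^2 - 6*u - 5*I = (u - 1)*(u + I)*(u + 5*I)*(-I*u - I)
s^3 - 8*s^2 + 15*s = s*(s - 5)*(s - 3)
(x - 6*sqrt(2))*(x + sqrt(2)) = x^2 - 5*sqrt(2)*x - 12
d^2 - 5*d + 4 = (d - 4)*(d - 1)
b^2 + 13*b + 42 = (b + 6)*(b + 7)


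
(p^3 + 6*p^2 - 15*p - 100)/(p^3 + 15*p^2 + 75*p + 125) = (p - 4)/(p + 5)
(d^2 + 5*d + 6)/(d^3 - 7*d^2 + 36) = (d + 3)/(d^2 - 9*d + 18)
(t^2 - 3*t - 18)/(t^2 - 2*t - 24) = (t + 3)/(t + 4)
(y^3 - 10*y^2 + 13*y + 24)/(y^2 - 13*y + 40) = (y^2 - 2*y - 3)/(y - 5)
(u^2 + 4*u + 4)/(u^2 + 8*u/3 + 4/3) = 3*(u + 2)/(3*u + 2)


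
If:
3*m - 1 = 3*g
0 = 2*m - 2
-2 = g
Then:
No Solution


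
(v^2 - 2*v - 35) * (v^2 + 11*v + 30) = v^4 + 9*v^3 - 27*v^2 - 445*v - 1050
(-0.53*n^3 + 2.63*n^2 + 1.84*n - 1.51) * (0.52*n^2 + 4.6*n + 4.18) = -0.2756*n^5 - 1.0704*n^4 + 10.8394*n^3 + 18.6722*n^2 + 0.7452*n - 6.3118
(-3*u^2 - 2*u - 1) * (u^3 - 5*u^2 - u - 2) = -3*u^5 + 13*u^4 + 12*u^3 + 13*u^2 + 5*u + 2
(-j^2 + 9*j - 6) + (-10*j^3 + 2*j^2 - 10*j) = -10*j^3 + j^2 - j - 6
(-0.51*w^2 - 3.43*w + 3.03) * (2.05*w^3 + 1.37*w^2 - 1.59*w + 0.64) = -1.0455*w^5 - 7.7302*w^4 + 2.3233*w^3 + 9.2784*w^2 - 7.0129*w + 1.9392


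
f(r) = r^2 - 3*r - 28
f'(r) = 2*r - 3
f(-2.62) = -13.28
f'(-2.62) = -8.24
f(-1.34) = -22.18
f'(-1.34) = -5.68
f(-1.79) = -19.43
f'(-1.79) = -6.58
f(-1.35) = -22.13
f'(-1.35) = -5.70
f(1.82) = -30.15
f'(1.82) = 0.64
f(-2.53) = -14.01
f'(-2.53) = -8.06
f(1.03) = -30.03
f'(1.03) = -0.94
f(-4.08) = 0.89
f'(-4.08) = -11.16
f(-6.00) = 26.00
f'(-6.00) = -15.00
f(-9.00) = 80.00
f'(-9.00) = -21.00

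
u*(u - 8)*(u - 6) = u^3 - 14*u^2 + 48*u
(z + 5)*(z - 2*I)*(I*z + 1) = I*z^3 + 3*z^2 + 5*I*z^2 + 15*z - 2*I*z - 10*I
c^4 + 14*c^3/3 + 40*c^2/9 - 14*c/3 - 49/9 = (c - 1)*(c + 1)*(c + 7/3)^2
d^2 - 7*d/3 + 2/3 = (d - 2)*(d - 1/3)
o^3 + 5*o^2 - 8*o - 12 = (o - 2)*(o + 1)*(o + 6)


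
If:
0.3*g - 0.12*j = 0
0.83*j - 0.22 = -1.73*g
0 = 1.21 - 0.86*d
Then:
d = 1.41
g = 0.06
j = 0.14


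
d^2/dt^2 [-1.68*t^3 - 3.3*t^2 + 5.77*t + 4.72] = -10.08*t - 6.6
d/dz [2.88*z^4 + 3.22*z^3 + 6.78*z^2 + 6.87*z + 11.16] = 11.52*z^3 + 9.66*z^2 + 13.56*z + 6.87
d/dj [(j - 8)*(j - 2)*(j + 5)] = 3*j^2 - 10*j - 34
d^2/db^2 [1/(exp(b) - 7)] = (exp(b) + 7)*exp(b)/(exp(b) - 7)^3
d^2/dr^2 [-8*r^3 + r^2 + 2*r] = 2 - 48*r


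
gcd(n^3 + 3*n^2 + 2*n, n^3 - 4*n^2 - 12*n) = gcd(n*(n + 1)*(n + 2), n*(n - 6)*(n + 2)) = n^2 + 2*n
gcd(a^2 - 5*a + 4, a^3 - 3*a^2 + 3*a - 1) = a - 1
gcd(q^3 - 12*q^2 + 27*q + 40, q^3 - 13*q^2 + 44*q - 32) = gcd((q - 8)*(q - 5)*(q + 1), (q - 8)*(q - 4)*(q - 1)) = q - 8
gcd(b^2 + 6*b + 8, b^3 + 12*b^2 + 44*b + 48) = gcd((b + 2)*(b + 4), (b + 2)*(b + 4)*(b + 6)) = b^2 + 6*b + 8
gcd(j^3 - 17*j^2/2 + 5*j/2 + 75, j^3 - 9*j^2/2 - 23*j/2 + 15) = j^2 - 7*j/2 - 15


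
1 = 1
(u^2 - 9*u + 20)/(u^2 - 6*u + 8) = (u - 5)/(u - 2)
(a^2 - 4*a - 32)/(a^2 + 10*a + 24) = (a - 8)/(a + 6)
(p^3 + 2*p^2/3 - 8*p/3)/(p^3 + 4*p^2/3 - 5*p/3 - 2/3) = p*(3*p - 4)/(3*p^2 - 2*p - 1)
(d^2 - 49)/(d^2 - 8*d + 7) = (d + 7)/(d - 1)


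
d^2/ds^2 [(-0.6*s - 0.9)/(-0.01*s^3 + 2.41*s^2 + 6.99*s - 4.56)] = (0.00036*s^5 - 0.08568*s^4 + 6.70656*s^3 + 30.65796*s^2 + 130.28418*s + 145.97874)/(1.0e-6*s^9 - 0.000723*s^8 + 0.172146*s^7 - 12.985399*s^6 - 120.98943*s^5 - 275.716179*s^4 + 119.995533*s^3 + 518.06844*s^2 - 436.041792*s + 94.818816)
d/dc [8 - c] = -1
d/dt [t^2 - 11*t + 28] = 2*t - 11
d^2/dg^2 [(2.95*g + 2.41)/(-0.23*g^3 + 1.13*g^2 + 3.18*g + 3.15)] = (-0.93633*g^5 + 3.070362*g^4 - 1.827226*g^3 - 33.53523*g^2 + 0.566316*g + 27.515322)/(0.012167*g^9 - 0.179331*g^8 + 0.376395*g^7 + 3.01609*g^6 - 0.291959999999998*g^5 - 32.524281*g^4 - 93.226167*g^3 - 129.199455*g^2 - 94.66065*g - 31.255875)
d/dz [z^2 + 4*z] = 2*z + 4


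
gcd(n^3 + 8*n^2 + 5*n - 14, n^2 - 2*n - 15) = 1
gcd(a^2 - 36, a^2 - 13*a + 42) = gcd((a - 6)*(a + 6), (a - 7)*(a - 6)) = a - 6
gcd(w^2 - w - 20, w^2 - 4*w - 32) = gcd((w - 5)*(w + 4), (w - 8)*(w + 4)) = w + 4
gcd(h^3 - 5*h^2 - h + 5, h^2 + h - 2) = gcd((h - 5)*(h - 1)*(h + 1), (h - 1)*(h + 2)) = h - 1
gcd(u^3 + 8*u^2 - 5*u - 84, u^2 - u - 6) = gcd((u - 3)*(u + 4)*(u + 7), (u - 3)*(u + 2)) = u - 3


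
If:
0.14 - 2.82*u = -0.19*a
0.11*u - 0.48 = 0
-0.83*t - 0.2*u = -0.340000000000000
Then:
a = 64.03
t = -0.64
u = 4.36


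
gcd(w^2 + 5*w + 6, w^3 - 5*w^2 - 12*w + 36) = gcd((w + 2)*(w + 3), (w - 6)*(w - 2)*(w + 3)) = w + 3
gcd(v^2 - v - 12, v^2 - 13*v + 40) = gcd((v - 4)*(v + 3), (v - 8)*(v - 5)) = 1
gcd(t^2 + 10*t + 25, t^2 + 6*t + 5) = t + 5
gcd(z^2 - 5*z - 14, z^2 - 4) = z + 2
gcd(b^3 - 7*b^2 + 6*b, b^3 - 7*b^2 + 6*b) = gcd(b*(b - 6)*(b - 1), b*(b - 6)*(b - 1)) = b^3 - 7*b^2 + 6*b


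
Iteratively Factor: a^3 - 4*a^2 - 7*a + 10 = (a + 2)*(a^2 - 6*a + 5) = (a - 1)*(a + 2)*(a - 5)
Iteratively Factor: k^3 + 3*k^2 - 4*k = (k + 4)*(k^2 - k) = (k - 1)*(k + 4)*(k)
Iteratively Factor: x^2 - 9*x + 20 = (x - 5)*(x - 4)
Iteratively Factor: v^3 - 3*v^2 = (v)*(v^2 - 3*v) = v^2*(v - 3)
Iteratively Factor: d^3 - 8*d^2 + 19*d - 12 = (d - 1)*(d^2 - 7*d + 12) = (d - 3)*(d - 1)*(d - 4)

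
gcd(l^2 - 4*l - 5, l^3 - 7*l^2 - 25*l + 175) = l - 5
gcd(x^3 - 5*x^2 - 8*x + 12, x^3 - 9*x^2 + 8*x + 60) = x^2 - 4*x - 12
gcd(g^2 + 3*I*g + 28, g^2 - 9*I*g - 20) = g - 4*I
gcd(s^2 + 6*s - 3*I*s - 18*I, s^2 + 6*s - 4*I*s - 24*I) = s + 6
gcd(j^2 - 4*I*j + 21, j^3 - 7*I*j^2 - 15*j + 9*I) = 1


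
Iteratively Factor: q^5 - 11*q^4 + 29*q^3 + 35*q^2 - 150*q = (q - 3)*(q^4 - 8*q^3 + 5*q^2 + 50*q) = (q - 3)*(q + 2)*(q^3 - 10*q^2 + 25*q) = (q - 5)*(q - 3)*(q + 2)*(q^2 - 5*q) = q*(q - 5)*(q - 3)*(q + 2)*(q - 5)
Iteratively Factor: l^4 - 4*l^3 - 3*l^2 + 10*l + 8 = (l - 4)*(l^3 - 3*l - 2) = (l - 4)*(l + 1)*(l^2 - l - 2) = (l - 4)*(l + 1)^2*(l - 2)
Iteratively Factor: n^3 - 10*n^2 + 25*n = (n - 5)*(n^2 - 5*n) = (n - 5)^2*(n)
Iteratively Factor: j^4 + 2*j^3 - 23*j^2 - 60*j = (j - 5)*(j^3 + 7*j^2 + 12*j) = (j - 5)*(j + 3)*(j^2 + 4*j) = j*(j - 5)*(j + 3)*(j + 4)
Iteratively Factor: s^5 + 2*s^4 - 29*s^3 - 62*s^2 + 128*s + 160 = (s - 5)*(s^4 + 7*s^3 + 6*s^2 - 32*s - 32) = (s - 5)*(s - 2)*(s^3 + 9*s^2 + 24*s + 16) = (s - 5)*(s - 2)*(s + 4)*(s^2 + 5*s + 4) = (s - 5)*(s - 2)*(s + 4)^2*(s + 1)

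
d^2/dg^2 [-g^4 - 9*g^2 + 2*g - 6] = -12*g^2 - 18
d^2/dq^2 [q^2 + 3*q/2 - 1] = 2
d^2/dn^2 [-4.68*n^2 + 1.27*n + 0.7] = -9.36000000000000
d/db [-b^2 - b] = -2*b - 1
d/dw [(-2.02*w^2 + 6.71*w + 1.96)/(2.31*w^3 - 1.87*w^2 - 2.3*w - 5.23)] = (4.6662*w^4 - 31.0002*w^3 + 3.6109*w^2 + 28.4596*w - 30.5853)/(5.3361*w^6 - 8.6394*w^5 - 7.1291*w^4 - 15.5606*w^3 + 24.8502*w^2 + 24.058*w + 27.3529)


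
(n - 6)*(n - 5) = n^2 - 11*n + 30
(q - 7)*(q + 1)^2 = q^3 - 5*q^2 - 13*q - 7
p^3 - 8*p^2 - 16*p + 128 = (p - 8)*(p - 4)*(p + 4)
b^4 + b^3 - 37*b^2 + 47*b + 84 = (b - 4)*(b - 3)*(b + 1)*(b + 7)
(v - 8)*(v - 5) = v^2 - 13*v + 40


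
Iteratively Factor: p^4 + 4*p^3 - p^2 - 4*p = (p)*(p^3 + 4*p^2 - p - 4) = p*(p - 1)*(p^2 + 5*p + 4) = p*(p - 1)*(p + 4)*(p + 1)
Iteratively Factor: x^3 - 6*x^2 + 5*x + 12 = (x - 3)*(x^2 - 3*x - 4) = (x - 3)*(x + 1)*(x - 4)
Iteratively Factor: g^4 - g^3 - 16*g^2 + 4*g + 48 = (g - 4)*(g^3 + 3*g^2 - 4*g - 12) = (g - 4)*(g - 2)*(g^2 + 5*g + 6) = (g - 4)*(g - 2)*(g + 3)*(g + 2)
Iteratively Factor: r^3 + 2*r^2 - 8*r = (r + 4)*(r^2 - 2*r) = r*(r + 4)*(r - 2)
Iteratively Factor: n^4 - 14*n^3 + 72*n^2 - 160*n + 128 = (n - 4)*(n^3 - 10*n^2 + 32*n - 32) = (n - 4)*(n - 2)*(n^2 - 8*n + 16) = (n - 4)^2*(n - 2)*(n - 4)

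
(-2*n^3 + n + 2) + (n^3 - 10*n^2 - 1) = -n^3 - 10*n^2 + n + 1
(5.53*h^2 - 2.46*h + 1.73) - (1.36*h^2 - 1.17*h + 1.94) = 4.17*h^2 - 1.29*h - 0.21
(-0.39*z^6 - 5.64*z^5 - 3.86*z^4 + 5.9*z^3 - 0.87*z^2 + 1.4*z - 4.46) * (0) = 0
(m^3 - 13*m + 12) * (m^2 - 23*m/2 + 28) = m^5 - 23*m^4/2 + 15*m^3 + 323*m^2/2 - 502*m + 336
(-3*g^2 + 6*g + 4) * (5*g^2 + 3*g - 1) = -15*g^4 + 21*g^3 + 41*g^2 + 6*g - 4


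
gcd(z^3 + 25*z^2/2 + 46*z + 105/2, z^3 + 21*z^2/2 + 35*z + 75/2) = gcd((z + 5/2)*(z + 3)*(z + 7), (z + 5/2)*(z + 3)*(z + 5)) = z^2 + 11*z/2 + 15/2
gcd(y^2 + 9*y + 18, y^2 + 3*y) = y + 3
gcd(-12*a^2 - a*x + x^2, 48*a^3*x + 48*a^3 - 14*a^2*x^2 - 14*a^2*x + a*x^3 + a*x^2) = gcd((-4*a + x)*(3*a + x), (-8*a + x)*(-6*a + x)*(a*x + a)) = 1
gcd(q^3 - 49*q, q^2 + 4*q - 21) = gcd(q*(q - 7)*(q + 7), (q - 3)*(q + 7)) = q + 7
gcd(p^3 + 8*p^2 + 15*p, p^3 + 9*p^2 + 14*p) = p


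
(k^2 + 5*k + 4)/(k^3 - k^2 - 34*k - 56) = (k + 1)/(k^2 - 5*k - 14)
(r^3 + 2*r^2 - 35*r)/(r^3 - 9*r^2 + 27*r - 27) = r*(r^2 + 2*r - 35)/(r^3 - 9*r^2 + 27*r - 27)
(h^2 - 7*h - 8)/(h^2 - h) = (h^2 - 7*h - 8)/(h*(h - 1))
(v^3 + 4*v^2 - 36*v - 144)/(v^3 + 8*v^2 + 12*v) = (v^2 - 2*v - 24)/(v*(v + 2))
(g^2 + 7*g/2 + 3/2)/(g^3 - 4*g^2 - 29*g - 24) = (g + 1/2)/(g^2 - 7*g - 8)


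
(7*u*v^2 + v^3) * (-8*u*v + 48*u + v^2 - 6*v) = -56*u^2*v^3 + 336*u^2*v^2 - u*v^4 + 6*u*v^3 + v^5 - 6*v^4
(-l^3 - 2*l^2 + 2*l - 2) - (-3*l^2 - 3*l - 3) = -l^3 + l^2 + 5*l + 1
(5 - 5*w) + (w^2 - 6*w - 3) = w^2 - 11*w + 2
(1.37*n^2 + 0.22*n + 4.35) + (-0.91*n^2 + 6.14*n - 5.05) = 0.46*n^2 + 6.36*n - 0.7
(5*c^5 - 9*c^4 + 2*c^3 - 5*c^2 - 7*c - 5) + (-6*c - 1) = 5*c^5 - 9*c^4 + 2*c^3 - 5*c^2 - 13*c - 6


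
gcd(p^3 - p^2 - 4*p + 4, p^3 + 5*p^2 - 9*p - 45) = 1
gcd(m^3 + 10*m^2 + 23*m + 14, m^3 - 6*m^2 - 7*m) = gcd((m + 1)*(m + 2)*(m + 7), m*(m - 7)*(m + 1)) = m + 1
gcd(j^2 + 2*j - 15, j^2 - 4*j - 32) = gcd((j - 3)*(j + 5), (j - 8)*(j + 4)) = 1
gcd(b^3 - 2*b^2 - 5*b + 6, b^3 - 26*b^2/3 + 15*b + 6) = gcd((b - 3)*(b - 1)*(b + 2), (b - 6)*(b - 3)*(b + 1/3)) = b - 3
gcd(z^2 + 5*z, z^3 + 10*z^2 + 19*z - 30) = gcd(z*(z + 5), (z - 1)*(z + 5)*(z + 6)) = z + 5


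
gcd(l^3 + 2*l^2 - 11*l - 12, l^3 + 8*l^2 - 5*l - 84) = l^2 + l - 12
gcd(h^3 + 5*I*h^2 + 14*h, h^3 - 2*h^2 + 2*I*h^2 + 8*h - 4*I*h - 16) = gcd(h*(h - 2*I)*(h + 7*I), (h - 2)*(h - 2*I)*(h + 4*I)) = h - 2*I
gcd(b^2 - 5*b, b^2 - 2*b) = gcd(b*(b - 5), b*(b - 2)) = b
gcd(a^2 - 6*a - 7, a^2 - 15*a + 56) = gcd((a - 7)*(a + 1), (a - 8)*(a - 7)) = a - 7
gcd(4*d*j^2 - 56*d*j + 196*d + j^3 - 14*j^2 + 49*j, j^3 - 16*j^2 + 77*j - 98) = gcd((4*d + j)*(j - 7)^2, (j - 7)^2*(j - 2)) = j^2 - 14*j + 49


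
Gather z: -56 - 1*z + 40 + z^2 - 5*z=z^2 - 6*z - 16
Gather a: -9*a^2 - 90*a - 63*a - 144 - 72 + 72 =-9*a^2 - 153*a - 144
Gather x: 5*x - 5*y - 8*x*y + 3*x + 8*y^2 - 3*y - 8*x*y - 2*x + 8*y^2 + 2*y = x*(6 - 16*y) + 16*y^2 - 6*y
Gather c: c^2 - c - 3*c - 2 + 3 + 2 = c^2 - 4*c + 3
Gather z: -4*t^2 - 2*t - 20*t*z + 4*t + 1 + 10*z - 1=-4*t^2 + 2*t + z*(10 - 20*t)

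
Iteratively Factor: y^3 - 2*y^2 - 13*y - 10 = (y + 1)*(y^2 - 3*y - 10) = (y + 1)*(y + 2)*(y - 5)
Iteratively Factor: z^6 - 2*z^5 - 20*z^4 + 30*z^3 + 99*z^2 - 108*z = (z - 3)*(z^5 + z^4 - 17*z^3 - 21*z^2 + 36*z) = (z - 3)*(z - 1)*(z^4 + 2*z^3 - 15*z^2 - 36*z) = (z - 4)*(z - 3)*(z - 1)*(z^3 + 6*z^2 + 9*z) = (z - 4)*(z - 3)*(z - 1)*(z + 3)*(z^2 + 3*z) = (z - 4)*(z - 3)*(z - 1)*(z + 3)^2*(z)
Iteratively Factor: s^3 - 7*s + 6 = (s + 3)*(s^2 - 3*s + 2) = (s - 1)*(s + 3)*(s - 2)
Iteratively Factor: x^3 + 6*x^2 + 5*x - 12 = (x + 3)*(x^2 + 3*x - 4) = (x + 3)*(x + 4)*(x - 1)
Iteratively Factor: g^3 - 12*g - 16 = (g - 4)*(g^2 + 4*g + 4) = (g - 4)*(g + 2)*(g + 2)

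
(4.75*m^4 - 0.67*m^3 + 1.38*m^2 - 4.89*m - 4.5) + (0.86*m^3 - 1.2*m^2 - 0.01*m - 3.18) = 4.75*m^4 + 0.19*m^3 + 0.18*m^2 - 4.9*m - 7.68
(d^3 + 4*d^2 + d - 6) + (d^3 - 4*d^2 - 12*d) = 2*d^3 - 11*d - 6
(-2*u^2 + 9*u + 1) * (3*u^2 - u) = -6*u^4 + 29*u^3 - 6*u^2 - u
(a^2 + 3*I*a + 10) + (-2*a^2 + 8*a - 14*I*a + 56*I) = -a^2 + 8*a - 11*I*a + 10 + 56*I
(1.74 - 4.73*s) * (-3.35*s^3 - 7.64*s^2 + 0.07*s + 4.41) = 15.8455*s^4 + 30.3082*s^3 - 13.6247*s^2 - 20.7375*s + 7.6734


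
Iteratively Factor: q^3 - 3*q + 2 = (q + 2)*(q^2 - 2*q + 1) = (q - 1)*(q + 2)*(q - 1)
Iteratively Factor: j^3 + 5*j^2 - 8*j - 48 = (j + 4)*(j^2 + j - 12) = (j + 4)^2*(j - 3)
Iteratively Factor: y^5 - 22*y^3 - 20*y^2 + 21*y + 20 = (y - 5)*(y^4 + 5*y^3 + 3*y^2 - 5*y - 4) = (y - 5)*(y + 4)*(y^3 + y^2 - y - 1) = (y - 5)*(y + 1)*(y + 4)*(y^2 - 1) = (y - 5)*(y + 1)^2*(y + 4)*(y - 1)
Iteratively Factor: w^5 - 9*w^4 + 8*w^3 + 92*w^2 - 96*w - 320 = (w - 4)*(w^4 - 5*w^3 - 12*w^2 + 44*w + 80) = (w - 4)^2*(w^3 - w^2 - 16*w - 20) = (w - 5)*(w - 4)^2*(w^2 + 4*w + 4) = (w - 5)*(w - 4)^2*(w + 2)*(w + 2)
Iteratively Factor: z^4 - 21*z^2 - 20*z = (z + 1)*(z^3 - z^2 - 20*z) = (z + 1)*(z + 4)*(z^2 - 5*z) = (z - 5)*(z + 1)*(z + 4)*(z)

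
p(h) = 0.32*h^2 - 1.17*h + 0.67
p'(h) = 0.64*h - 1.17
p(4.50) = 1.88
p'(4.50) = 1.71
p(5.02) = 2.86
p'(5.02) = 2.04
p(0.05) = 0.61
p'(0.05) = -1.14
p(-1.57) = 3.30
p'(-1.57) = -2.17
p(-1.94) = 4.14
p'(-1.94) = -2.41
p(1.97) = -0.39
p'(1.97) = 0.09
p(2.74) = -0.13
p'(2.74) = 0.58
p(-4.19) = 11.19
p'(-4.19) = -3.85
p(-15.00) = 90.22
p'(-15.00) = -10.77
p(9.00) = 16.06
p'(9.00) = 4.59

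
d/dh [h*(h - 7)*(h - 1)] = 3*h^2 - 16*h + 7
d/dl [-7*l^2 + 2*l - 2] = 2 - 14*l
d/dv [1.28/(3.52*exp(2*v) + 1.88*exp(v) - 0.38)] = (-9.0112*exp(v) - 2.4064)*exp(v)/(3.52*exp(2*v) + 1.88*exp(v) - 0.38)^2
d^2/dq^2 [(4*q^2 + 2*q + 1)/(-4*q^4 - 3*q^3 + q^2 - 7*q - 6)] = 2*(-192*q^8 - 336*q^7 - 404*q^6 + 462*q^5 + 1572*q^4 + 964*q^3 + 222*q^2 + 39*q - 115)/(64*q^12 + 144*q^11 + 60*q^10 + 291*q^9 + 777*q^8 + 462*q^7 + 479*q^6 + 1362*q^5 + 1059*q^4 + 415*q^3 + 774*q^2 + 756*q + 216)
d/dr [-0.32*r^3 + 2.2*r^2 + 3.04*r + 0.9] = -0.96*r^2 + 4.4*r + 3.04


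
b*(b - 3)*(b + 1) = b^3 - 2*b^2 - 3*b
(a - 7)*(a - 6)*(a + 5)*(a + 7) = a^4 - a^3 - 79*a^2 + 49*a + 1470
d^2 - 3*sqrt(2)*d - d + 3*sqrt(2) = (d - 1)*(d - 3*sqrt(2))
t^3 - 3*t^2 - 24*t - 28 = (t - 7)*(t + 2)^2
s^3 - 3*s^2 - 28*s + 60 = (s - 6)*(s - 2)*(s + 5)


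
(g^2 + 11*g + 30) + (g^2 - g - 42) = 2*g^2 + 10*g - 12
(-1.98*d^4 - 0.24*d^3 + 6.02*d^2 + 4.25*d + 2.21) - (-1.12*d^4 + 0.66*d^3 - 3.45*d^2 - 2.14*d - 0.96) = -0.86*d^4 - 0.9*d^3 + 9.47*d^2 + 6.39*d + 3.17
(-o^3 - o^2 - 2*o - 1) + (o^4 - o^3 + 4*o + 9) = o^4 - 2*o^3 - o^2 + 2*o + 8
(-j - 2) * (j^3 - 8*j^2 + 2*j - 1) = -j^4 + 6*j^3 + 14*j^2 - 3*j + 2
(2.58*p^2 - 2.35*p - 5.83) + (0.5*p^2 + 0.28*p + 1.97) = 3.08*p^2 - 2.07*p - 3.86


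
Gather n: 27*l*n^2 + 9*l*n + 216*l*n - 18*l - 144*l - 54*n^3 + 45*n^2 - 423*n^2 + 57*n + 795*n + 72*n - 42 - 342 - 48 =-162*l - 54*n^3 + n^2*(27*l - 378) + n*(225*l + 924) - 432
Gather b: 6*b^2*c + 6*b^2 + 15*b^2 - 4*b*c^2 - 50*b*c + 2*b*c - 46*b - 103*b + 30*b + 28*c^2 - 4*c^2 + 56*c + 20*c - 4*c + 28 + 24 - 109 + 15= b^2*(6*c + 21) + b*(-4*c^2 - 48*c - 119) + 24*c^2 + 72*c - 42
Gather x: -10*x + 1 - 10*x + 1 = 2 - 20*x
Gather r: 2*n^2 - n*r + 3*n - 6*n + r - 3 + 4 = 2*n^2 - 3*n + r*(1 - n) + 1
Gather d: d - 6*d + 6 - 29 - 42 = -5*d - 65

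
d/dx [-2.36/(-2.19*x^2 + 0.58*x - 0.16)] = (1.3688 - 10.3368*x)/(2.19*x^2 - 0.58*x + 0.16)^2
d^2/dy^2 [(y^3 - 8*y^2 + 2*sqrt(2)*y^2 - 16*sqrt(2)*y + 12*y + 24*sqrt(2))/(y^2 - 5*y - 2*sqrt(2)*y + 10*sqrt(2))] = 2*(-12*sqrt(2)*y^3 + 13*y^3 - 240*y^2 + 162*sqrt(2)*y^2 - 720*sqrt(2)*y + 1272*y - 2240 + 1152*sqrt(2))/(y^6 - 15*y^5 - 6*sqrt(2)*y^5 + 99*y^4 + 90*sqrt(2)*y^4 - 466*sqrt(2)*y^3 - 485*y^3 + 990*sqrt(2)*y^2 + 1800*y^2 - 3000*y - 1200*sqrt(2)*y + 2000*sqrt(2))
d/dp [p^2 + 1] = 2*p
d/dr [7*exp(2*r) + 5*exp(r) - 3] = (14*exp(r) + 5)*exp(r)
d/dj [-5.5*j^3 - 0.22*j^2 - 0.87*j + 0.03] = -16.5*j^2 - 0.44*j - 0.87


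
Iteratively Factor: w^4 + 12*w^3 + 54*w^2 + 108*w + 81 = (w + 3)*(w^3 + 9*w^2 + 27*w + 27) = (w + 3)^2*(w^2 + 6*w + 9) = (w + 3)^3*(w + 3)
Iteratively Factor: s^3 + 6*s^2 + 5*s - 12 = (s + 3)*(s^2 + 3*s - 4) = (s - 1)*(s + 3)*(s + 4)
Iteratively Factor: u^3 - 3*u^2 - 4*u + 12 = (u - 2)*(u^2 - u - 6) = (u - 3)*(u - 2)*(u + 2)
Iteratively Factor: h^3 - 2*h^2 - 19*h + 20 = (h - 5)*(h^2 + 3*h - 4) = (h - 5)*(h + 4)*(h - 1)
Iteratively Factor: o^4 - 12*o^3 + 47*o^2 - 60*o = (o - 4)*(o^3 - 8*o^2 + 15*o) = (o - 4)*(o - 3)*(o^2 - 5*o) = o*(o - 4)*(o - 3)*(o - 5)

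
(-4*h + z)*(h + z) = -4*h^2 - 3*h*z + z^2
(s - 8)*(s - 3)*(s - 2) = s^3 - 13*s^2 + 46*s - 48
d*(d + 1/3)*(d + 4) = d^3 + 13*d^2/3 + 4*d/3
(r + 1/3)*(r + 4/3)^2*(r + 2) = r^4 + 5*r^3 + 26*r^2/3 + 160*r/27 + 32/27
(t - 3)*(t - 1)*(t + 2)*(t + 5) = t^4 + 3*t^3 - 15*t^2 - 19*t + 30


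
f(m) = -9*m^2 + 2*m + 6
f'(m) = 2 - 18*m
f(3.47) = -95.43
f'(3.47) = -60.46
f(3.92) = -124.46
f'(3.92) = -68.56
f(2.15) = -31.30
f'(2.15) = -36.70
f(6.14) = -321.02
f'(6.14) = -108.52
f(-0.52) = 2.53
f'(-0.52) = 11.36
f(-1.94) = -31.75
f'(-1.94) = 36.92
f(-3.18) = -91.37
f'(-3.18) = 59.24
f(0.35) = 5.60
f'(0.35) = -4.30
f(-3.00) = -81.00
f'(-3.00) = 56.00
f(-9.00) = -741.00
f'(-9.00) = 164.00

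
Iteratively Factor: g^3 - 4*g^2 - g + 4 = (g - 1)*(g^2 - 3*g - 4) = (g - 1)*(g + 1)*(g - 4)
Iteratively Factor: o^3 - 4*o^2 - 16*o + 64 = (o - 4)*(o^2 - 16) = (o - 4)^2*(o + 4)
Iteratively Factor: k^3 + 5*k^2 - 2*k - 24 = (k + 3)*(k^2 + 2*k - 8) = (k + 3)*(k + 4)*(k - 2)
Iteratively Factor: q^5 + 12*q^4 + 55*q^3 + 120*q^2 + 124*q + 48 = (q + 2)*(q^4 + 10*q^3 + 35*q^2 + 50*q + 24) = (q + 2)^2*(q^3 + 8*q^2 + 19*q + 12) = (q + 2)^2*(q + 4)*(q^2 + 4*q + 3) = (q + 2)^2*(q + 3)*(q + 4)*(q + 1)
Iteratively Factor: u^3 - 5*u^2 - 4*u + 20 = (u + 2)*(u^2 - 7*u + 10) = (u - 2)*(u + 2)*(u - 5)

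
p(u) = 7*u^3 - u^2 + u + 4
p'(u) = 21*u^2 - 2*u + 1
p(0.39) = 4.65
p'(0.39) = 3.41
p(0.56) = 5.48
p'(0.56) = 6.47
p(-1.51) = -23.89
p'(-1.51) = 51.90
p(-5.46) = -1170.67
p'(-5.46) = 637.96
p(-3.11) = -219.34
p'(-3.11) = 210.33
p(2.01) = 58.81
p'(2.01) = 81.82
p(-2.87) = -172.59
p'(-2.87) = 179.71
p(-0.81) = -1.19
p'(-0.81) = 16.40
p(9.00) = 5035.00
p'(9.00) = 1684.00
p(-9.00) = -5189.00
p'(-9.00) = 1720.00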